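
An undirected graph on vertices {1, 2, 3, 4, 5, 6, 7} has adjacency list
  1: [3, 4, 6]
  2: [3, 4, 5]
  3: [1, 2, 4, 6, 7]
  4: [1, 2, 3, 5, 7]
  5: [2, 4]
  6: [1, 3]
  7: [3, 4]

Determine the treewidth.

A width-2 tree decomposition is:
Bags: B1 = {3, 4, 7}  B2 = {1, 3, 4}  B3 = {2, 3, 4}  B4 = {1, 3, 6}  B5 = {2, 4, 5}
Tree: B1–B2, B1–B3, B2–B4, B3–B5
The largest bag has 3 vertices, giving width 2; this decomposition certifies tw(G) ≤ 2. On the other hand G contains the 3-clique {1, 3, 4}. A clique must lie in a single bag of any decomposition, so no decomposition can have width below 2. The upper and lower bounds meet at 2, so that is the treewidth.

2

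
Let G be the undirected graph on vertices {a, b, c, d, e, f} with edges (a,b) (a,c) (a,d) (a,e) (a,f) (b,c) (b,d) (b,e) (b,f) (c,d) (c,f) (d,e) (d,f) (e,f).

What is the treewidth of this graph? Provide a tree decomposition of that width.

Every bag has size at most 5, so the width is 5 − 1 = 4 and tw(G) ≤ 4. On the other hand G contains the 5-clique {a, b, d, e, f}. A clique must lie in a single bag of any decomposition, so no decomposition can have width below 4. Combining the bounds, tw(G) = 4.

Treewidth 4.
One such decomposition:
Bags: B1 = {a, b, d, e, f}  B2 = {a, b, c, d, f}
Tree: B1–B2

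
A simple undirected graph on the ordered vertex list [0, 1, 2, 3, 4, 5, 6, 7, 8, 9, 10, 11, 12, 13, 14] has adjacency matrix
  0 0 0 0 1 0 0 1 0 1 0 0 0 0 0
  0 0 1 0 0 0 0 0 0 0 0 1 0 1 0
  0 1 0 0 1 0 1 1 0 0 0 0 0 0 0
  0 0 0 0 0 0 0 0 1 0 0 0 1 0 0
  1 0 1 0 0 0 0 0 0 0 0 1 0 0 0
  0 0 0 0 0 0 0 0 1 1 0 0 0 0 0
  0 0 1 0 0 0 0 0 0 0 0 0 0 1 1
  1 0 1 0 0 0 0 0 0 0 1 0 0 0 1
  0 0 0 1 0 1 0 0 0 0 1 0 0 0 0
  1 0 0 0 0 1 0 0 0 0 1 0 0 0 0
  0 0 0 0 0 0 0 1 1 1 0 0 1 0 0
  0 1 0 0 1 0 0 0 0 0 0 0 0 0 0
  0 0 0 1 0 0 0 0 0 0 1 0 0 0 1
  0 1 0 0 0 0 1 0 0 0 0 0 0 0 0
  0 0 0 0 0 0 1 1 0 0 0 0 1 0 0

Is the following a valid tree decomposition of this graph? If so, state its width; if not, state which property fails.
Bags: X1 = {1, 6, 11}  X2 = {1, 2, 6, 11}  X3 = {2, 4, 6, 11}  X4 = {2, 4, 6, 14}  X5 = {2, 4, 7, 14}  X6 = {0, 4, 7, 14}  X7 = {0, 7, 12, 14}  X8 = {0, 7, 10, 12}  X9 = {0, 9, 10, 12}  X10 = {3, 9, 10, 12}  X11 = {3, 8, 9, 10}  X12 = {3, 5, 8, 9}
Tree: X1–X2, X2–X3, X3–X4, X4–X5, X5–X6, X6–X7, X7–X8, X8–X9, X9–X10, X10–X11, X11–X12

A tree decomposition must satisfy three properties: every vertex lies in some bag; for every edge, both endpoints lie together in some bag; and for every vertex, the bags containing it form a connected subtree. Here vertex 13 appears in no bag, so the decomposition is invalid.

No — vertex 13 appears in no bag.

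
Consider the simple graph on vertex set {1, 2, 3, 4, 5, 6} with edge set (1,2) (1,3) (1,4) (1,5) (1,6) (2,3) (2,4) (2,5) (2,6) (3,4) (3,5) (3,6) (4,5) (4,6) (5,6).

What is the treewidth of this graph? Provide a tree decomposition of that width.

With just one bag of size 6, the width is 6 − 1 = 5, so tw(G) ≤ 5. Conversely, {1, 2, 3, 4, 5, 6} is a clique of size 6, and the vertices of any clique must share a bag in every tree decomposition; so some bag has ≥ 6 vertices and tw(G) ≥ 5. Hence tw(G) = 5 exactly.

Treewidth 5.
One such decomposition:
Bags: B1 = {1, 2, 3, 4, 5, 6}
Tree: (single bag)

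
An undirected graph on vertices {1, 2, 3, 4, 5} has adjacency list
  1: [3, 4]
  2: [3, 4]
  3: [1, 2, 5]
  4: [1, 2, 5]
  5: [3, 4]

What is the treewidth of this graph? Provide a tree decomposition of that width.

Treewidth 2.
One such decomposition:
Bags: B1 = {3, 4, 5}  B2 = {2, 3, 4}  B3 = {1, 3, 4}
Tree: B1–B2, B2–B3

Every bag has size at most 3, so the width is 3 − 1 = 2 and tw(G) ≤ 2. Since 5–3–2–4–5 is a cycle in G, G is not acyclic. Forests are exactly the graphs of treewidth ≤ 1, so tw(G) ≥ 2. Hence tw(G) = 2 exactly.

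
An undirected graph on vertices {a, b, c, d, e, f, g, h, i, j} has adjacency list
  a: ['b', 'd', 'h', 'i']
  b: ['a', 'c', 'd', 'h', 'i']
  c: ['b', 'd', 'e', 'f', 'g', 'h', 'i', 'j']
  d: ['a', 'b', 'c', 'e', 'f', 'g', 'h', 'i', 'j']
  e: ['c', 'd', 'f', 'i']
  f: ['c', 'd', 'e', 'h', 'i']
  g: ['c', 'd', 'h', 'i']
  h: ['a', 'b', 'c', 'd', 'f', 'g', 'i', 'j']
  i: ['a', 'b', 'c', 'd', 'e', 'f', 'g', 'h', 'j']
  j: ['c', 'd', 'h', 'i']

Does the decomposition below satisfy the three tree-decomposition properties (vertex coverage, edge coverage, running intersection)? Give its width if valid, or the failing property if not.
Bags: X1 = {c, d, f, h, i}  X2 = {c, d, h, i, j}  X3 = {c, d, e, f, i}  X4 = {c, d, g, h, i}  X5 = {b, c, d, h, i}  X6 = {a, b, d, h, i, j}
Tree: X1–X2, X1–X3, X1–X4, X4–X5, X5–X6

No — bags containing vertex j are not connected in the tree.

A tree decomposition must satisfy three properties: every vertex lies in some bag; for every edge, both endpoints lie together in some bag; and for every vertex, the bags containing it form a connected subtree. Here bags containing vertex j are not connected in the tree, so the decomposition is invalid.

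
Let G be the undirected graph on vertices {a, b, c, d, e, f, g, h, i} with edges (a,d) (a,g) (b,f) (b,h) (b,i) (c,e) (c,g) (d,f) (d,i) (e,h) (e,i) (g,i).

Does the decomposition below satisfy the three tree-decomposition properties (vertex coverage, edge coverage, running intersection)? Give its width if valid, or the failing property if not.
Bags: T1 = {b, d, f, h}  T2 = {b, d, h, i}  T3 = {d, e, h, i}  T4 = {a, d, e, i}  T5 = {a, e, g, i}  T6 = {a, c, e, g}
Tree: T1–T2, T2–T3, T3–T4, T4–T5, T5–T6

Yes; width 3.

Every vertex of G appears in some bag (union = {a, b, c, d, e, f, g, h, i}); every edge is covered by a bag; and for each vertex v the set of bags containing v is connected in the bag tree. The decomposition is therefore valid. The largest bag has 4 vertices, so the width is 3.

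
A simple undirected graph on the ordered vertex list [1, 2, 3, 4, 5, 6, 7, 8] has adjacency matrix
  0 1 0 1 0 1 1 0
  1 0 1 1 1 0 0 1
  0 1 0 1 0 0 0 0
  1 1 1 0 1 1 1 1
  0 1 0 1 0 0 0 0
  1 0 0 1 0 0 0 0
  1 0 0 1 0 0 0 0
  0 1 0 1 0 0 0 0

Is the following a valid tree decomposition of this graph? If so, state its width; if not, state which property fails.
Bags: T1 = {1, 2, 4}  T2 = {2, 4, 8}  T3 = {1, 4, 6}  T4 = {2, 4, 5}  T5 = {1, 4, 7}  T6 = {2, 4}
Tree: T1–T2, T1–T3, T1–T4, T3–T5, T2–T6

A tree decomposition must satisfy three properties: every vertex lies in some bag; for every edge, both endpoints lie together in some bag; and for every vertex, the bags containing it form a connected subtree. Here vertex 3 appears in no bag, so the decomposition is invalid.

No — vertex 3 appears in no bag.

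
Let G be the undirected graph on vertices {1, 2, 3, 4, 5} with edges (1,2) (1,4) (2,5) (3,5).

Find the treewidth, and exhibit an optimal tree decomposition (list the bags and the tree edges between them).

The largest bag has 2 vertices, giving width 1; this decomposition certifies tw(G) ≤ 1. Any graph with an edge has treewidth ≥ 1, and G has the edge 3–5. Hence tw(G) = 1 exactly.

Treewidth 1.
One such decomposition:
Bags: B1 = {3, 5}  B2 = {2, 5}  B3 = {1, 2}  B4 = {1, 4}
Tree: B1–B2, B2–B3, B3–B4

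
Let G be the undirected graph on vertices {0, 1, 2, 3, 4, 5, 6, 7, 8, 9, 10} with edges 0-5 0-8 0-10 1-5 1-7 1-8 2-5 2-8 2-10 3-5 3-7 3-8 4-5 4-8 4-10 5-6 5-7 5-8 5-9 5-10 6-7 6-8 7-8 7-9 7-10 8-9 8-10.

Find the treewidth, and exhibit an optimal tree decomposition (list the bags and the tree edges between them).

Every bag has size at most 4, so the width is 4 − 1 = 3 and tw(G) ≤ 3. On the other hand G contains the 4-clique {0, 5, 8, 10}. A clique must lie in a single bag of any decomposition, so no decomposition can have width below 3. Hence tw(G) = 3 exactly.

Treewidth 3.
Bags: B1 = {4, 5, 8, 10}  B2 = {5, 7, 8, 10}  B3 = {3, 5, 7, 8}  B4 = {1, 5, 7, 8}  B5 = {5, 7, 8, 9}  B6 = {2, 5, 8, 10}  B7 = {0, 5, 8, 10}  B8 = {5, 6, 7, 8}
Tree: B1–B2, B2–B3, B3–B4, B4–B5, B2–B6, B1–B7, B2–B8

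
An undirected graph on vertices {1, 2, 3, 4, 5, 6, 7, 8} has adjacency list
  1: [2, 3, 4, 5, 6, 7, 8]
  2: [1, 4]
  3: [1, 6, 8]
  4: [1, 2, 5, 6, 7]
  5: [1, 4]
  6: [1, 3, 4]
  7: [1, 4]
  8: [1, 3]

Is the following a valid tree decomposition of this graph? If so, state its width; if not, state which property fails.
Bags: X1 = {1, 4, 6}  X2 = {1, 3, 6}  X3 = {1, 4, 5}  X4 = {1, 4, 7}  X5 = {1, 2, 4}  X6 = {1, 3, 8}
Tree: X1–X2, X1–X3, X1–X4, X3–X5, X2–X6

Yes; width 2.

Every vertex of G appears in some bag (union = {1, 2, 3, 4, 5, 6, 7, 8}); every edge is covered by a bag; and for each vertex v the set of bags containing v is connected in the bag tree. The decomposition is therefore valid. The largest bag has 3 vertices, so the width is 2.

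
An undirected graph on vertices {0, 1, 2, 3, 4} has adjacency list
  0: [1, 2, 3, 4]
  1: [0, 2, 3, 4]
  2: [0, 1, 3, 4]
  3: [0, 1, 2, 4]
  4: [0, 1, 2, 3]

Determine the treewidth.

A width-4 tree decomposition is:
Bags: B1 = {0, 1, 2, 3, 4}
Tree: (single bag)
A single bag containing all 5 vertices is trivially a valid decomposition of width 4. On the other hand G contains the 5-clique {0, 1, 2, 3, 4}. A clique must lie in a single bag of any decomposition, so no decomposition can have width below 4. Therefore the treewidth is 4.

4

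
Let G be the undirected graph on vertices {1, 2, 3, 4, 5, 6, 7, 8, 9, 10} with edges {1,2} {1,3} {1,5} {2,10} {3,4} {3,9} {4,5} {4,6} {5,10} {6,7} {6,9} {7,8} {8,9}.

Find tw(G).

2

A width-2 tree decomposition is:
Bags: B1 = {7, 8, 9}  B2 = {6, 7, 9}  B3 = {3, 6, 9}  B4 = {3, 4, 6}  B5 = {1, 3, 4}  B6 = {1, 4, 5}  B7 = {1, 2, 5}  B8 = {2, 5, 10}
Tree: B1–B2, B2–B3, B3–B4, B4–B5, B5–B6, B6–B7, B7–B8
The largest bag has 3 vertices, giving width 2; this decomposition certifies tw(G) ≤ 2. Since 8–7–6–9–8 is a cycle in G, G is not acyclic. Forests are exactly the graphs of treewidth ≤ 1, so tw(G) ≥ 2. Therefore the treewidth is 2.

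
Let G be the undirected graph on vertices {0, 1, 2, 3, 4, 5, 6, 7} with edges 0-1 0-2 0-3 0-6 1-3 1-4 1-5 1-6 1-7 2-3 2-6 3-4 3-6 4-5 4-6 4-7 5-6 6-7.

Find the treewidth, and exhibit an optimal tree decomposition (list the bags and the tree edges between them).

Treewidth 3.
Bags: B1 = {1, 4, 5, 6}  B2 = {1, 4, 6, 7}  B3 = {1, 3, 4, 6}  B4 = {0, 1, 3, 6}  B5 = {0, 2, 3, 6}
Tree: B1–B2, B2–B3, B3–B4, B4–B5

Every bag has size at most 4, so the width is 4 − 1 = 3 and tw(G) ≤ 3. For the lower bound, the 4 vertices {0, 1, 3, 6} are pairwise adjacent, and any tree decomposition puts a clique entirely inside one bag — forcing width ≥ 3. Therefore the treewidth is 3.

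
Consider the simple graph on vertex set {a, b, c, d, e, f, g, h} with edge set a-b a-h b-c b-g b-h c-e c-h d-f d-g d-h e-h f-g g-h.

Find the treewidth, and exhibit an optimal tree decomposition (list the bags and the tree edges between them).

The largest bag has 3 vertices, giving width 2; this decomposition certifies tw(G) ≤ 2. On the other hand G contains the 3-clique {d, g, h}. A clique must lie in a single bag of any decomposition, so no decomposition can have width below 2. Hence tw(G) = 2 exactly.

Treewidth 2.
One such decomposition:
Bags: B1 = {b, g, h}  B2 = {d, g, h}  B3 = {d, f, g}  B4 = {a, b, h}  B5 = {b, c, h}  B6 = {c, e, h}
Tree: B1–B2, B2–B3, B1–B4, B1–B5, B5–B6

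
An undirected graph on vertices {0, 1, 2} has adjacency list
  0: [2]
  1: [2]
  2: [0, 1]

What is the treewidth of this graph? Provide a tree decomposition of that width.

Treewidth 1.
One optimal decomposition is:
Bags: B1 = {1, 2}  B2 = {0, 2}
Tree: B1–B2

The largest bag has 2 vertices, giving width 1; this decomposition certifies tw(G) ≤ 1. G has an edge, so its treewidth is at least 1. Hence tw(G) = 1 exactly.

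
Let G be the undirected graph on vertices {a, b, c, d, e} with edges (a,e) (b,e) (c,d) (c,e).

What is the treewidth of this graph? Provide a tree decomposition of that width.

Each bag holds 2 vertices, so the decomposition has width 1, which upper-bounds the treewidth. G has an edge, so its treewidth is at least 1. Therefore the treewidth is 1.

Treewidth 1.
One optimal decomposition is:
Bags: B1 = {b, e}  B2 = {c, e}  B3 = {c, d}  B4 = {a, e}
Tree: B1–B2, B2–B3, B1–B4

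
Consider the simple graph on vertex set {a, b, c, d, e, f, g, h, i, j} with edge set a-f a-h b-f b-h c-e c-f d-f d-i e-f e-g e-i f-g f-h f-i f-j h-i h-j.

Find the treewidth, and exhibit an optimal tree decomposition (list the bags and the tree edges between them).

Treewidth 2.
One optimal decomposition is:
Bags: B1 = {e, f, i}  B2 = {f, h, i}  B3 = {f, h, j}  B4 = {a, f, h}  B5 = {d, f, i}  B6 = {e, f, g}  B7 = {c, e, f}  B8 = {b, f, h}
Tree: B1–B2, B2–B3, B3–B4, B1–B5, B1–B6, B1–B7, B2–B8

Every bag has size at most 3, so the width is 3 − 1 = 2 and tw(G) ≤ 2. On the other hand G contains the 3-clique {d, f, i}. A clique must lie in a single bag of any decomposition, so no decomposition can have width below 2. Hence tw(G) = 2 exactly.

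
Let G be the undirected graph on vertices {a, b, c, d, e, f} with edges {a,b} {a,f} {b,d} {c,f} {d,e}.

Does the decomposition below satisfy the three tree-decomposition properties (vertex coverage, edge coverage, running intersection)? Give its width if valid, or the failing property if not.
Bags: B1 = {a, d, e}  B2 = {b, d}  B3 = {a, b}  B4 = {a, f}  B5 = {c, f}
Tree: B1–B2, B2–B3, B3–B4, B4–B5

A tree decomposition must satisfy three properties: every vertex lies in some bag; for every edge, both endpoints lie together in some bag; and for every vertex, the bags containing it form a connected subtree. Here bags containing vertex a are not connected in the tree, so the decomposition is invalid.

No — bags containing vertex a are not connected in the tree.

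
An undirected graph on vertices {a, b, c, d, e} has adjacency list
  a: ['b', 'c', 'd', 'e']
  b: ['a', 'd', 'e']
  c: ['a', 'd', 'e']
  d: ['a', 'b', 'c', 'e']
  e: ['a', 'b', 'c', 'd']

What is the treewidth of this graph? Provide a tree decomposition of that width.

Treewidth 3.
One such decomposition:
Bags: B1 = {a, c, d, e}  B2 = {a, b, d, e}
Tree: B1–B2

Each bag holds 4 vertices, so the decomposition has width 3, which upper-bounds the treewidth. Conversely, {a, c, d, e} is a clique of size 4, and the vertices of any clique must share a bag in every tree decomposition; so some bag has ≥ 4 vertices and tw(G) ≥ 3. The upper and lower bounds meet at 3, so that is the treewidth.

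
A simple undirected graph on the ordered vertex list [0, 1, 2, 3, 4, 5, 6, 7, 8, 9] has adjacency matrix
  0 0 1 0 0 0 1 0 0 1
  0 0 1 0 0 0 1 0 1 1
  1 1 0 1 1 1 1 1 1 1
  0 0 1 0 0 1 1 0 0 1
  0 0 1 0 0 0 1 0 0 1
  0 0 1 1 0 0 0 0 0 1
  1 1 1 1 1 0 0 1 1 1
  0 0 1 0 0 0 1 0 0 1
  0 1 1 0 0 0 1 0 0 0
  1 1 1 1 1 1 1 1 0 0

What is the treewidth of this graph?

A width-3 tree decomposition is:
Bags: B1 = {2, 6, 7, 9}  B2 = {1, 2, 6, 9}  B3 = {2, 3, 6, 9}  B4 = {2, 4, 6, 9}  B5 = {2, 3, 5, 9}  B6 = {1, 2, 6, 8}  B7 = {0, 2, 6, 9}
Tree: B1–B2, B2–B3, B2–B4, B3–B5, B2–B6, B1–B7
Each bag holds 4 vertices, so the decomposition has width 3, which upper-bounds the treewidth. Conversely, {2, 3, 5, 9} is a clique of size 4, and the vertices of any clique must share a bag in every tree decomposition; so some bag has ≥ 4 vertices and tw(G) ≥ 3. The upper and lower bounds meet at 3, so that is the treewidth.

3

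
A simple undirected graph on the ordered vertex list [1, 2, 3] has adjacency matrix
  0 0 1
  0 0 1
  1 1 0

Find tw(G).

A width-1 tree decomposition is:
Bags: B1 = {1, 3}  B2 = {2, 3}
Tree: B1–B2
The largest bag has 2 vertices, giving width 1; this decomposition certifies tw(G) ≤ 1. Any graph with an edge has treewidth ≥ 1, and G has the edge 1–3. Therefore the treewidth is 1.

1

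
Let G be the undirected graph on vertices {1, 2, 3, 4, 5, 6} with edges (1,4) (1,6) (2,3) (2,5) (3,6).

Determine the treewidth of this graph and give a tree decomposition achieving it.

The largest bag has 2 vertices, giving width 1; this decomposition certifies tw(G) ≤ 1. G has an edge, so its treewidth is at least 1. Hence tw(G) = 1 exactly.

Treewidth 1.
One such decomposition:
Bags: B1 = {1, 4}  B2 = {1, 6}  B3 = {3, 6}  B4 = {2, 3}  B5 = {2, 5}
Tree: B1–B2, B2–B3, B3–B4, B4–B5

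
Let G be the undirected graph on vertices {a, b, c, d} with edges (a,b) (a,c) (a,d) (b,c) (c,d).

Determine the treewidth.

2

A width-2 tree decomposition is:
Bags: B1 = {a, b, c}  B2 = {a, c, d}
Tree: B1–B2
The largest bag has 3 vertices, giving width 2; this decomposition certifies tw(G) ≤ 2. For the lower bound, the 3 vertices {a, c, d} are pairwise adjacent, and any tree decomposition puts a clique entirely inside one bag — forcing width ≥ 2. Therefore the treewidth is 2.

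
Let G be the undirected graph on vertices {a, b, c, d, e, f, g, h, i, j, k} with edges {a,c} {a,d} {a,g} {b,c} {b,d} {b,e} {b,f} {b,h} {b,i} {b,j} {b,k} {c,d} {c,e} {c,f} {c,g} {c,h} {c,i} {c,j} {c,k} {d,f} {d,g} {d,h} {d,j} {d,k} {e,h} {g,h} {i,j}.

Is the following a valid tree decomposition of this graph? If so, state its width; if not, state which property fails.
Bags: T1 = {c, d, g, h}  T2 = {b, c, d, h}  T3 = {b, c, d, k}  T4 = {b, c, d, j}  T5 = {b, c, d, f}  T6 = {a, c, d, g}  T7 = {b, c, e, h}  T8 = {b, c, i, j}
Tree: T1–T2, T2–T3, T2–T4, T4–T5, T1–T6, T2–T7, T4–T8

Yes; width 3.

Checking the three conditions: (i) the bags cover all of {a, b, c, d, e, f, g, h, i, j, k}; (ii) for each edge, some bag contains both endpoints; (iii) the bags containing any fixed vertex form a subtree. All hold, so the decomposition is valid with width 4 − 1 = 3.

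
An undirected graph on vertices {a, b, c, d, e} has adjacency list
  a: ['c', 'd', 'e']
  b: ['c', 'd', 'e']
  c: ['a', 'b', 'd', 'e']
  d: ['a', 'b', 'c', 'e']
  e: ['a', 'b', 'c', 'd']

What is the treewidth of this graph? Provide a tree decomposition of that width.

Treewidth 3.
One optimal decomposition is:
Bags: B1 = {a, c, d, e}  B2 = {b, c, d, e}
Tree: B1–B2

The largest bag has 4 vertices, giving width 3; this decomposition certifies tw(G) ≤ 3. For the lower bound, the 4 vertices {a, c, d, e} are pairwise adjacent, and any tree decomposition puts a clique entirely inside one bag — forcing width ≥ 3. Combining the bounds, tw(G) = 3.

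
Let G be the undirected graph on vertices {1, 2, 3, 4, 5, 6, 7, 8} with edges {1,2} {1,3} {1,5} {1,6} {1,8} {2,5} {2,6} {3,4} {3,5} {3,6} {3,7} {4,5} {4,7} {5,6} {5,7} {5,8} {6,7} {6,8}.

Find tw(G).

A width-3 tree decomposition is:
Bags: B1 = {3, 5, 6, 7}  B2 = {1, 3, 5, 6}  B3 = {1, 2, 5, 6}  B4 = {3, 4, 5, 7}  B5 = {1, 5, 6, 8}
Tree: B1–B2, B2–B3, B1–B4, B3–B5
Every bag has size at most 4, so the width is 4 − 1 = 3 and tw(G) ≤ 3. Conversely, {3, 4, 5, 7} is a clique of size 4, and the vertices of any clique must share a bag in every tree decomposition; so some bag has ≥ 4 vertices and tw(G) ≥ 3. Therefore the treewidth is 3.

3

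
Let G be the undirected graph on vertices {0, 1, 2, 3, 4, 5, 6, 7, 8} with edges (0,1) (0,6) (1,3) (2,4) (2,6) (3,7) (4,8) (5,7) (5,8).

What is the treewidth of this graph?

A width-2 tree decomposition is:
Bags: B1 = {2, 4, 8}  B2 = {2, 6, 8}  B3 = {0, 6, 8}  B4 = {0, 1, 8}  B5 = {1, 3, 8}  B6 = {3, 7, 8}  B7 = {5, 7, 8}
Tree: B1–B2, B2–B3, B3–B4, B4–B5, B5–B6, B6–B7
Each bag holds 3 vertices, so the decomposition has width 2, which upper-bounds the treewidth. The edges 8–4–2–6–0–1–3–7–5–8 form a cycle, so G is not a tree and its treewidth is at least 2. Combining the bounds, tw(G) = 2.

2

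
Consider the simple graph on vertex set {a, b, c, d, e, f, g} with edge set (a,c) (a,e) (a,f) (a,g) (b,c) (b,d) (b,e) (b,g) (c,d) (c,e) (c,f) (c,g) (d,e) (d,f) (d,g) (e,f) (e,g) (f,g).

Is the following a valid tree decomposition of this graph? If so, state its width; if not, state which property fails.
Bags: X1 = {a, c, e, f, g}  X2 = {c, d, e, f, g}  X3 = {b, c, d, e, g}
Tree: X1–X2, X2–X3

Yes; width 4.

Every vertex of G appears in some bag (union = {a, b, c, d, e, f, g}); every edge is covered by a bag; and for each vertex v the set of bags containing v is connected in the bag tree. The decomposition is therefore valid. The largest bag has 5 vertices, so the width is 4.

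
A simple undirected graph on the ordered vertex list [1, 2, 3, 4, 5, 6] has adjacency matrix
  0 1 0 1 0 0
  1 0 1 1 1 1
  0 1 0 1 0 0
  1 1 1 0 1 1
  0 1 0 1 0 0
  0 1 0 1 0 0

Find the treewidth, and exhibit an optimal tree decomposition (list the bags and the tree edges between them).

Every bag has size at most 3, so the width is 3 − 1 = 2 and tw(G) ≤ 2. Conversely, {1, 2, 4} is a clique of size 3, and the vertices of any clique must share a bag in every tree decomposition; so some bag has ≥ 3 vertices and tw(G) ≥ 2. Therefore the treewidth is 2.

Treewidth 2.
Bags: B1 = {1, 2, 4}  B2 = {2, 4, 5}  B3 = {2, 4, 6}  B4 = {2, 3, 4}
Tree: B1–B2, B2–B3, B2–B4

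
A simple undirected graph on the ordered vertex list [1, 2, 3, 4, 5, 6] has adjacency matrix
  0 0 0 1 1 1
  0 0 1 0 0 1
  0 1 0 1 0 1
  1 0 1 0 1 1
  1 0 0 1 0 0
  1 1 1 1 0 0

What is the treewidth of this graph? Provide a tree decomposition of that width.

The largest bag has 3 vertices, giving width 2; this decomposition certifies tw(G) ≤ 2. On the other hand G contains the 3-clique {2, 3, 6}. A clique must lie in a single bag of any decomposition, so no decomposition can have width below 2. Therefore the treewidth is 2.

Treewidth 2.
One optimal decomposition is:
Bags: B1 = {2, 3, 6}  B2 = {3, 4, 6}  B3 = {1, 4, 6}  B4 = {1, 4, 5}
Tree: B1–B2, B2–B3, B3–B4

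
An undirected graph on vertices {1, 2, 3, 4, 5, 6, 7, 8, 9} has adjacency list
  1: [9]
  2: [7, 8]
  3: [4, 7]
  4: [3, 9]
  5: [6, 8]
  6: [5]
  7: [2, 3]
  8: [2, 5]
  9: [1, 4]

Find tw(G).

A width-1 tree decomposition is:
Bags: B1 = {5, 6}  B2 = {5, 8}  B3 = {2, 8}  B4 = {2, 7}  B5 = {3, 7}  B6 = {3, 4}  B7 = {4, 9}  B8 = {1, 9}
Tree: B1–B2, B2–B3, B3–B4, B4–B5, B5–B6, B6–B7, B7–B8
The largest bag has 2 vertices, giving width 1; this decomposition certifies tw(G) ≤ 1. Since G has at least one edge (e.g. 6–5), it is not an edgeless graph, so tw(G) ≥ 1. Combining the bounds, tw(G) = 1.

1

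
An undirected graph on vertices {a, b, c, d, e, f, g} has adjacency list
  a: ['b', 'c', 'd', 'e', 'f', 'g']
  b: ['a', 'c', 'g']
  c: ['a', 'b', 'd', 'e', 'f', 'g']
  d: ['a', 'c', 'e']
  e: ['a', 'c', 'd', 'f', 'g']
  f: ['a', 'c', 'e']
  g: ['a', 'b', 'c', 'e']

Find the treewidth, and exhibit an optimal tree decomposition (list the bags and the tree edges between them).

Each bag holds 4 vertices, so the decomposition has width 3, which upper-bounds the treewidth. Conversely, {a, c, d, e} is a clique of size 4, and the vertices of any clique must share a bag in every tree decomposition; so some bag has ≥ 4 vertices and tw(G) ≥ 3. The upper and lower bounds meet at 3, so that is the treewidth.

Treewidth 3.
One such decomposition:
Bags: B1 = {a, c, d, e}  B2 = {a, c, e, g}  B3 = {a, c, e, f}  B4 = {a, b, c, g}
Tree: B1–B2, B2–B3, B2–B4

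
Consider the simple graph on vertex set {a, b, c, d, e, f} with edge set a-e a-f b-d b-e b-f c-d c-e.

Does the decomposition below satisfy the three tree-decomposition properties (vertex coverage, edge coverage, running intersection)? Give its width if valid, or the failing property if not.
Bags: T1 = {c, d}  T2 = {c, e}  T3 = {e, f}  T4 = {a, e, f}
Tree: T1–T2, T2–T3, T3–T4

No — vertex b appears in no bag.

A tree decomposition must satisfy three properties: every vertex lies in some bag; for every edge, both endpoints lie together in some bag; and for every vertex, the bags containing it form a connected subtree. Here vertex b appears in no bag, so the decomposition is invalid.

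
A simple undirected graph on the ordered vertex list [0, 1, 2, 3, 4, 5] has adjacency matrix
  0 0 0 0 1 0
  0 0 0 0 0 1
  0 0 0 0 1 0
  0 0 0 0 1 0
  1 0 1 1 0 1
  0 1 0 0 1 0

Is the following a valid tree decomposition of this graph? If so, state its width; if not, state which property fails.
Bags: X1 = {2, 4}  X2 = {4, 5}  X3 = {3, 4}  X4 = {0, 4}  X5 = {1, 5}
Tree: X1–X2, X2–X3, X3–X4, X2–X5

Checking the three conditions: (i) the bags cover all of {0, 1, 2, 3, 4, 5}; (ii) for each edge, some bag contains both endpoints; (iii) the bags containing any fixed vertex form a subtree. All hold, so the decomposition is valid with width 2 − 1 = 1.

Yes; width 1.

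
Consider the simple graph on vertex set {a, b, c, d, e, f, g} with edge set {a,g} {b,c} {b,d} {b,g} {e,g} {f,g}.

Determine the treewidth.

A width-1 tree decomposition is:
Bags: B1 = {b, g}  B2 = {f, g}  B3 = {e, g}  B4 = {b, d}  B5 = {b, c}  B6 = {a, g}
Tree: B1–B2, B2–B3, B1–B4, B1–B5, B3–B6
The largest bag has 2 vertices, giving width 1; this decomposition certifies tw(G) ≤ 1. Since G has at least one edge (e.g. g–b), it is not an edgeless graph, so tw(G) ≥ 1. Combining the bounds, tw(G) = 1.

1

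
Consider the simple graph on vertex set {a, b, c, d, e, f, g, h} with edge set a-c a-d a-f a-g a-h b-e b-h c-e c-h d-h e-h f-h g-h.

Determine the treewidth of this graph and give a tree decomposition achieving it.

Treewidth 2.
Bags: B1 = {a, c, h}  B2 = {a, g, h}  B3 = {a, d, h}  B4 = {a, f, h}  B5 = {c, e, h}  B6 = {b, e, h}
Tree: B1–B2, B2–B3, B1–B4, B1–B5, B5–B6

Every bag has size at most 3, so the width is 3 − 1 = 2 and tw(G) ≤ 2. Conversely, {c, e, h} is a clique of size 3, and the vertices of any clique must share a bag in every tree decomposition; so some bag has ≥ 3 vertices and tw(G) ≥ 2. The upper and lower bounds meet at 2, so that is the treewidth.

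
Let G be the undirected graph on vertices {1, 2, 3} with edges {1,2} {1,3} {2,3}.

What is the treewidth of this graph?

2

A width-2 tree decomposition is:
Bags: B1 = {1, 2, 3}
Tree: (single bag)
A single bag containing all 3 vertices is trivially a valid decomposition of width 2. On the other hand G contains the 3-clique {1, 2, 3}. A clique must lie in a single bag of any decomposition, so no decomposition can have width below 2. The upper and lower bounds meet at 2, so that is the treewidth.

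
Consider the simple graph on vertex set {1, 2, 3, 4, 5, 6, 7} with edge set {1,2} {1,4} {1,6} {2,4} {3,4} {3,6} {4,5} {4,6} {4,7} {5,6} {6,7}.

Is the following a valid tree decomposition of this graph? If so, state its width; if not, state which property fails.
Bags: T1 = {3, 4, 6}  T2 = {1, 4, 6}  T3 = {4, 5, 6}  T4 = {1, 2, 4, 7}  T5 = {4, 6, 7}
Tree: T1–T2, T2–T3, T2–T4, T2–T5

No — bags containing vertex 7 are not connected in the tree.

A tree decomposition must satisfy three properties: every vertex lies in some bag; for every edge, both endpoints lie together in some bag; and for every vertex, the bags containing it form a connected subtree. Here bags containing vertex 7 are not connected in the tree, so the decomposition is invalid.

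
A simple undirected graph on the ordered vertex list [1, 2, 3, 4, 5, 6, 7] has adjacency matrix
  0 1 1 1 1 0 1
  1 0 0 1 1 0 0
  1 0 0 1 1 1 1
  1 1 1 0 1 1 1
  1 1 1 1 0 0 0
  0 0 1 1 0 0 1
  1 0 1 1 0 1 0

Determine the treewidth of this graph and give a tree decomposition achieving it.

Each bag holds 4 vertices, so the decomposition has width 3, which upper-bounds the treewidth. For the lower bound, the 4 vertices {1, 2, 4, 5} are pairwise adjacent, and any tree decomposition puts a clique entirely inside one bag — forcing width ≥ 3. Therefore the treewidth is 3.

Treewidth 3.
One such decomposition:
Bags: B1 = {1, 3, 4, 5}  B2 = {1, 3, 4, 7}  B3 = {3, 4, 6, 7}  B4 = {1, 2, 4, 5}
Tree: B1–B2, B2–B3, B1–B4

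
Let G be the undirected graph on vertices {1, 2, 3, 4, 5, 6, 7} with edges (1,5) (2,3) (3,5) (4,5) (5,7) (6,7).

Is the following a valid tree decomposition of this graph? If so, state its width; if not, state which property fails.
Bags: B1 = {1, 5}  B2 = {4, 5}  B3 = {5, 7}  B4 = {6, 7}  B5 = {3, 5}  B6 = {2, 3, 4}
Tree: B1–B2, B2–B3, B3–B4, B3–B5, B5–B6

No — bags containing vertex 4 are not connected in the tree.

A tree decomposition must satisfy three properties: every vertex lies in some bag; for every edge, both endpoints lie together in some bag; and for every vertex, the bags containing it form a connected subtree. Here bags containing vertex 4 are not connected in the tree, so the decomposition is invalid.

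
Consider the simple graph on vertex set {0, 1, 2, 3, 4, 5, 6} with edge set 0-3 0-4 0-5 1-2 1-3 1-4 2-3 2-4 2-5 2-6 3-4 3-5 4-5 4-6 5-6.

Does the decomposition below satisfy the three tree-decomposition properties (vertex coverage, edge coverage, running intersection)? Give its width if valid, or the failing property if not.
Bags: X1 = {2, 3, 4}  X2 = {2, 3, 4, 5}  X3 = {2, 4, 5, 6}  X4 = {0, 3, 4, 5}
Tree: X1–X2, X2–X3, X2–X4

A tree decomposition must satisfy three properties: every vertex lies in some bag; for every edge, both endpoints lie together in some bag; and for every vertex, the bags containing it form a connected subtree. Here vertex 1 appears in no bag, so the decomposition is invalid.

No — vertex 1 appears in no bag.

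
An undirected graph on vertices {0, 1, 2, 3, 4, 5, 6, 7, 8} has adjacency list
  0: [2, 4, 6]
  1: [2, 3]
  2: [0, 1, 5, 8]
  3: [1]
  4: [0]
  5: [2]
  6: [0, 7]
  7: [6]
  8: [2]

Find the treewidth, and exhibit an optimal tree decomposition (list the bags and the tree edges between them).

Treewidth 1.
One such decomposition:
Bags: B1 = {0, 2}  B2 = {1, 2}  B3 = {2, 8}  B4 = {0, 6}  B5 = {1, 3}  B6 = {2, 5}  B7 = {6, 7}  B8 = {0, 4}
Tree: B1–B2, B1–B3, B1–B4, B2–B5, B2–B6, B4–B7, B4–B8

Each bag holds 2 vertices, so the decomposition has width 1, which upper-bounds the treewidth. Since G has at least one edge (e.g. 2–0), it is not an edgeless graph, so tw(G) ≥ 1. Therefore the treewidth is 1.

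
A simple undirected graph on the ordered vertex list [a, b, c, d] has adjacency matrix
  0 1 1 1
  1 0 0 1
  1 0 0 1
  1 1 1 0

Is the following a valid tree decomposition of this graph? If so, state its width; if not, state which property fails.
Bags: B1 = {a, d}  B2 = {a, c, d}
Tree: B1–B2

A tree decomposition must satisfy three properties: every vertex lies in some bag; for every edge, both endpoints lie together in some bag; and for every vertex, the bags containing it form a connected subtree. Here vertex b appears in no bag, so the decomposition is invalid.

No — vertex b appears in no bag.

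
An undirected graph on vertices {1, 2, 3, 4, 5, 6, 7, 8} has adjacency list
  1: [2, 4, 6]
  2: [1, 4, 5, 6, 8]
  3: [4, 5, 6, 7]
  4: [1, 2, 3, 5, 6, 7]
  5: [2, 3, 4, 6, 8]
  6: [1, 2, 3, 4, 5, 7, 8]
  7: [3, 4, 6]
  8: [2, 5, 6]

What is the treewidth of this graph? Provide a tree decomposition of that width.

Every bag has size at most 4, so the width is 4 − 1 = 3 and tw(G) ≤ 3. Conversely, {2, 5, 6, 8} is a clique of size 4, and the vertices of any clique must share a bag in every tree decomposition; so some bag has ≥ 4 vertices and tw(G) ≥ 3. Therefore the treewidth is 3.

Treewidth 3.
One such decomposition:
Bags: B1 = {3, 4, 5, 6}  B2 = {3, 4, 6, 7}  B3 = {2, 4, 5, 6}  B4 = {2, 5, 6, 8}  B5 = {1, 2, 4, 6}
Tree: B1–B2, B1–B3, B3–B4, B3–B5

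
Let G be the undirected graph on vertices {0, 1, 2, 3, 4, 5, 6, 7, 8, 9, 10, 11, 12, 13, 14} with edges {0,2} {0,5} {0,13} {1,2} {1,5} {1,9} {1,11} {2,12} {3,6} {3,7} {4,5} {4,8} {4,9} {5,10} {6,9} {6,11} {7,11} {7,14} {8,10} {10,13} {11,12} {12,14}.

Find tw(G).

A width-3 tree decomposition is:
Bags: B1 = {0, 8, 10, 13}  B2 = {0, 5, 8, 10}  B3 = {0, 4, 5, 8}  B4 = {0, 2, 4, 5}  B5 = {1, 2, 4, 5}  B6 = {1, 2, 4, 9}  B7 = {1, 2, 9, 12}  B8 = {1, 9, 11, 12}  B9 = {6, 9, 11, 12}  B10 = {6, 11, 12, 14}  B11 = {6, 7, 11, 14}  B12 = {3, 6, 7, 14}
Tree: B1–B2, B2–B3, B3–B4, B4–B5, B5–B6, B6–B7, B7–B8, B8–B9, B9–B10, B10–B11, B11–B12
The largest bag has 4 vertices, giving width 3; this decomposition certifies tw(G) ≤ 3. For the lower bound: the 4 vertex sets {8,10,13}, {0}, {5}, {1,2,4,9} are disjoint, each induces a connected subgraph, and every pair is joined by at least one edge of G. Contracting each set to a single vertex therefore yields K_{4} as a minor, and since treewidth is minor-monotone, tw(G) ≥ tw(K_{4}) = 3. Hence tw(G) = 3 exactly.

3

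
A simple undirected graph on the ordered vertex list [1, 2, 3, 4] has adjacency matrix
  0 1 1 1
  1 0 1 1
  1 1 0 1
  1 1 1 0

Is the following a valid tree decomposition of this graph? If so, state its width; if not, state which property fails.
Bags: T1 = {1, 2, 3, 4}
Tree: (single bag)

Yes; width 3.

Vertex coverage: the bags together contain {1, 2, 3, 4}, the full vertex set. Edge coverage: each edge of G has both endpoints in at least one bag. Running intersection: for every vertex, the bags containing it form a connected subtree. All three properties hold, so this is a valid tree decomposition of width max|bag| − 1 = 3, and hence tw(G) ≤ 3.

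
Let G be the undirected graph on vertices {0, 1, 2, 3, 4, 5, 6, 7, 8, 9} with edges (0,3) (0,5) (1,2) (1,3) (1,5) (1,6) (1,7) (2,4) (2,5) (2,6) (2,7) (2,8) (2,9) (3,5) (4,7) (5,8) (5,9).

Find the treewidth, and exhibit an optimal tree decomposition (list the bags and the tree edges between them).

Treewidth 2.
One optimal decomposition is:
Bags: B1 = {2, 4, 7}  B2 = {1, 2, 7}  B3 = {1, 2, 5}  B4 = {2, 5, 8}  B5 = {2, 5, 9}  B6 = {1, 2, 6}  B7 = {1, 3, 5}  B8 = {0, 3, 5}
Tree: B1–B2, B2–B3, B3–B4, B3–B5, B2–B6, B3–B7, B7–B8

Each bag holds 3 vertices, so the decomposition has width 2, which upper-bounds the treewidth. On the other hand G contains the 3-clique {0, 3, 5}. A clique must lie in a single bag of any decomposition, so no decomposition can have width below 2. Therefore the treewidth is 2.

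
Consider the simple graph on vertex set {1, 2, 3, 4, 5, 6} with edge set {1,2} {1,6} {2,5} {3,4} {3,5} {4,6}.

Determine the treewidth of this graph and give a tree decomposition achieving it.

Every bag has size at most 3, so the width is 3 − 1 = 2 and tw(G) ≤ 2. Since 6–1–2–5–3–4–6 is a cycle in G, G is not acyclic. Forests are exactly the graphs of treewidth ≤ 1, so tw(G) ≥ 2. Combining the bounds, tw(G) = 2.

Treewidth 2.
Bags: B1 = {1, 2, 6}  B2 = {2, 5, 6}  B3 = {3, 5, 6}  B4 = {3, 4, 6}
Tree: B1–B2, B2–B3, B3–B4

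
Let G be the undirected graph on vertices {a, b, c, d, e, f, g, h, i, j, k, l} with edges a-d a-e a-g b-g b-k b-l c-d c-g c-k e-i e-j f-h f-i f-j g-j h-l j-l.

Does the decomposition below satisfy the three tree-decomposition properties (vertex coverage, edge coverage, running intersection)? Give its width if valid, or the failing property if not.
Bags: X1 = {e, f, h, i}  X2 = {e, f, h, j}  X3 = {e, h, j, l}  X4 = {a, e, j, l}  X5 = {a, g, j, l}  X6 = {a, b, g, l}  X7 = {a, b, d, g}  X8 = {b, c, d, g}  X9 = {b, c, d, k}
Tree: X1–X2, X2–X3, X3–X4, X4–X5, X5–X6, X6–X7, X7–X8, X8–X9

Yes; width 3.

Every vertex of G appears in some bag (union = {a, b, c, d, e, f, g, h, i, j, k, l}); every edge is covered by a bag; and for each vertex v the set of bags containing v is connected in the bag tree. The decomposition is therefore valid. The largest bag has 4 vertices, so the width is 3.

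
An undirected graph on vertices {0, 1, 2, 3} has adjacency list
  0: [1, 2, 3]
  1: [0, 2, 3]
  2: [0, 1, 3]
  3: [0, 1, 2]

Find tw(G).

A width-3 tree decomposition is:
Bags: B1 = {0, 1, 2, 3}
Tree: (single bag)
A single bag containing all 4 vertices is trivially a valid decomposition of width 3. Conversely, {0, 1, 2, 3} is a clique of size 4, and the vertices of any clique must share a bag in every tree decomposition; so some bag has ≥ 4 vertices and tw(G) ≥ 3. Therefore the treewidth is 3.

3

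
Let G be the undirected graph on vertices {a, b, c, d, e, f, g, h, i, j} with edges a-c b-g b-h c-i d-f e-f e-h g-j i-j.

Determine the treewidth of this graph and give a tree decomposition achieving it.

The largest bag has 2 vertices, giving width 1; this decomposition certifies tw(G) ≤ 1. Since G has at least one edge (e.g. a–c), it is not an edgeless graph, so tw(G) ≥ 1. Therefore the treewidth is 1.

Treewidth 1.
One optimal decomposition is:
Bags: B1 = {a, c}  B2 = {c, i}  B3 = {i, j}  B4 = {g, j}  B5 = {b, g}  B6 = {b, h}  B7 = {e, h}  B8 = {e, f}  B9 = {d, f}
Tree: B1–B2, B2–B3, B3–B4, B4–B5, B5–B6, B6–B7, B7–B8, B8–B9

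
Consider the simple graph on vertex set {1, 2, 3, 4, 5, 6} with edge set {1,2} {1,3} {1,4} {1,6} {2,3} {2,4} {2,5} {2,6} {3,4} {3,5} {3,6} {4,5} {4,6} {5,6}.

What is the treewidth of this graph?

A width-4 tree decomposition is:
Bags: B1 = {1, 2, 3, 4, 6}  B2 = {2, 3, 4, 5, 6}
Tree: B1–B2
The largest bag has 5 vertices, giving width 4; this decomposition certifies tw(G) ≤ 4. On the other hand G contains the 5-clique {1, 2, 3, 4, 6}. A clique must lie in a single bag of any decomposition, so no decomposition can have width below 4. The upper and lower bounds meet at 4, so that is the treewidth.

4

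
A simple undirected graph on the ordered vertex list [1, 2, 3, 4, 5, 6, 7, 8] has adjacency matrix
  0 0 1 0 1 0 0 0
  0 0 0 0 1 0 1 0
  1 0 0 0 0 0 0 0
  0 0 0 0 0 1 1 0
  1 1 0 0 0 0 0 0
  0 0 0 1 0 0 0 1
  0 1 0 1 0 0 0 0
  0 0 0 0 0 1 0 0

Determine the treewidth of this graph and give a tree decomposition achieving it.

Each bag holds 2 vertices, so the decomposition has width 1, which upper-bounds the treewidth. Since G has at least one edge (e.g. 8–6), it is not an edgeless graph, so tw(G) ≥ 1. Hence tw(G) = 1 exactly.

Treewidth 1.
Bags: B1 = {6, 8}  B2 = {4, 6}  B3 = {4, 7}  B4 = {2, 7}  B5 = {2, 5}  B6 = {1, 5}  B7 = {1, 3}
Tree: B1–B2, B2–B3, B3–B4, B4–B5, B5–B6, B6–B7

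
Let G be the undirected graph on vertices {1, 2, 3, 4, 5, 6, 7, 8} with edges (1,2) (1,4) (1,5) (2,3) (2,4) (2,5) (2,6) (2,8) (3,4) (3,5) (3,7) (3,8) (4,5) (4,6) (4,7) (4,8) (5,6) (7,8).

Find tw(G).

A width-3 tree decomposition is:
Bags: B1 = {2, 4, 5, 6}  B2 = {1, 2, 4, 5}  B3 = {2, 3, 4, 5}  B4 = {2, 3, 4, 8}  B5 = {3, 4, 7, 8}
Tree: B1–B2, B2–B3, B3–B4, B4–B5
Each bag holds 4 vertices, so the decomposition has width 3, which upper-bounds the treewidth. Conversely, {2, 3, 4, 8} is a clique of size 4, and the vertices of any clique must share a bag in every tree decomposition; so some bag has ≥ 4 vertices and tw(G) ≥ 3. The upper and lower bounds meet at 3, so that is the treewidth.

3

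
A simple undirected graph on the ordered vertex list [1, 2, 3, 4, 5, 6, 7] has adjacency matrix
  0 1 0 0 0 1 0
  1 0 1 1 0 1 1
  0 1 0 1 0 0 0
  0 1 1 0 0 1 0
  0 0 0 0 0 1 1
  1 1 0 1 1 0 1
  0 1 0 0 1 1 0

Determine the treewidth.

A width-2 tree decomposition is:
Bags: B1 = {5, 6, 7}  B2 = {2, 6, 7}  B3 = {2, 4, 6}  B4 = {1, 2, 6}  B5 = {2, 3, 4}
Tree: B1–B2, B2–B3, B3–B4, B3–B5
The largest bag has 3 vertices, giving width 2; this decomposition certifies tw(G) ≤ 2. For the lower bound, the 3 vertices {2, 3, 4} are pairwise adjacent, and any tree decomposition puts a clique entirely inside one bag — forcing width ≥ 2. Therefore the treewidth is 2.

2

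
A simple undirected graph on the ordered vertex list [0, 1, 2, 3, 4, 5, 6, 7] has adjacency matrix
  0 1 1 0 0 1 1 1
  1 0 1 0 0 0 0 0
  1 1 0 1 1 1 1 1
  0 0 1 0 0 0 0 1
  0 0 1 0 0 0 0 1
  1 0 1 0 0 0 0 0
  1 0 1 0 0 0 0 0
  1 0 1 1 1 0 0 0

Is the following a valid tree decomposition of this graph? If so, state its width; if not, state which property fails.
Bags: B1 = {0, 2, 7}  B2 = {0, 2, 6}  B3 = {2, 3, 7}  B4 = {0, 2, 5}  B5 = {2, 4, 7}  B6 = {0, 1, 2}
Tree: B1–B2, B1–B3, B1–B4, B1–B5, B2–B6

Yes; width 2.

Checking the three conditions: (i) the bags cover all of {0, 1, 2, 3, 4, 5, 6, 7}; (ii) for each edge, some bag contains both endpoints; (iii) the bags containing any fixed vertex form a subtree. All hold, so the decomposition is valid with width 3 − 1 = 2.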